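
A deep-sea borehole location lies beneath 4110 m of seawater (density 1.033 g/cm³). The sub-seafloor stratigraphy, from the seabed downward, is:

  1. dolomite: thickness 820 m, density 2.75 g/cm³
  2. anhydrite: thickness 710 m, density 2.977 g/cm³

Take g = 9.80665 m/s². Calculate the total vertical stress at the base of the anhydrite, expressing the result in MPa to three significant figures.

84.5 MPa

seawater: 1033 kg/m³ × 9.80665 m/s² × 4110 m = 4.164×10^7 Pa = 41.64 MPa
dolomite: 2750 kg/m³ × 9.80665 m/s² × 820 m = 2.211×10^7 Pa = 22.11 MPa
anhydrite: 2977 kg/m³ × 9.80665 m/s² × 710 m = 2.073×10^7 Pa = 20.73 MPa
Total = 41.64 + 22.11 + 20.73 = 84.477 MPa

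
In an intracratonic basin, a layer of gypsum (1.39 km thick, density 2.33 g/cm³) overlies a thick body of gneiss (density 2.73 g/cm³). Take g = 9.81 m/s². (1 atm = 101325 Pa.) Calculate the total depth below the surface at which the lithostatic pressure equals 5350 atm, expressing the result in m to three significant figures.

Pressure at base of upper layers: 2330×9.81×1390 = 3.177×10^7 Pa = 313.6 atm
Remaining pressure to be supplied by gneiss: 5.421×10^8 − 3.177×10^7 = 5.103×10^8 Pa
Additional depth in gneiss = 5.103×10^8 Pa / (2730 kg/m³ × 9.81 m/s²) = 19055 m
Total depth = 1390 m + 19055 m = 20445 m

20400 m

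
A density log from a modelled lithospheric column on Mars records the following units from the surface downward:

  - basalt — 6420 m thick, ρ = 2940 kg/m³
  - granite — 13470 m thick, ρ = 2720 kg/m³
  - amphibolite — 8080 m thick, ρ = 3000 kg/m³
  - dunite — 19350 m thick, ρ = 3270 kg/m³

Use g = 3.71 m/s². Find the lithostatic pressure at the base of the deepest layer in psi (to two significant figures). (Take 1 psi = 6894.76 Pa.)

77000 psi

basalt: 2940 kg/m³ × 3.71 m/s² × 6420 m = 7.003×10^7 Pa = 10156 psi
granite: 2720 kg/m³ × 3.71 m/s² × 13470 m = 1.359×10^8 Pa = 19715 psi
amphibolite: 3000 kg/m³ × 3.71 m/s² × 8080 m = 8.993×10^7 Pa = 13043 psi
dunite: 3270 kg/m³ × 3.71 m/s² × 19350 m = 2.347×10^8 Pa = 34047 psi
Total = 10156 + 19715 + 13043 + 34047 = 76962 psi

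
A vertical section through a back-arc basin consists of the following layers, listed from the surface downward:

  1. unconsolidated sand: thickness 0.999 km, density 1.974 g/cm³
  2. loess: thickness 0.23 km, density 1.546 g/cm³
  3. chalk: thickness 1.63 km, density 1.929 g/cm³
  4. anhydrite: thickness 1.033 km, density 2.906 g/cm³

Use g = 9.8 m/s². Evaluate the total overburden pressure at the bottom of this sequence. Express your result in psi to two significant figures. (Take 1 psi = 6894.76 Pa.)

unconsolidated sand: 1974 kg/m³ × 9.8 m/s² × 999 m = 1.933×10^7 Pa = 2803 psi
loess: 1546 kg/m³ × 9.8 m/s² × 230 m = 3.485×10^6 Pa = 505.4 psi
chalk: 1929 kg/m³ × 9.8 m/s² × 1630 m = 3.081×10^7 Pa = 4469 psi
anhydrite: 2906 kg/m³ × 9.8 m/s² × 1033 m = 2.942×10^7 Pa = 4267 psi
Total = 2803 + 505.4 + 4469 + 4267 = 12044 psi

12000 psi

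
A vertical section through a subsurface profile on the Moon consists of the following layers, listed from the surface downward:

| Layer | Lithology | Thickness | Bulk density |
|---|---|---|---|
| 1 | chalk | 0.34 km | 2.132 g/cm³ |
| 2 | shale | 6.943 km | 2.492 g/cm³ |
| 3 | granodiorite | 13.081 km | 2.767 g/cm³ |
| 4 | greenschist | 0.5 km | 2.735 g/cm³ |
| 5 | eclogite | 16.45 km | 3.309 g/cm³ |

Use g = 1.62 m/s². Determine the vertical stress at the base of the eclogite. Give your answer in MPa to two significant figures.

chalk: 2132 kg/m³ × 1.62 m/s² × 340 m = 1.174×10^6 Pa = 1.174 MPa
shale: 2492 kg/m³ × 1.62 m/s² × 6943 m = 2.803×10^7 Pa = 28.03 MPa
granodiorite: 2767 kg/m³ × 1.62 m/s² × 13081 m = 5.864×10^7 Pa = 58.64 MPa
greenschist: 2735 kg/m³ × 1.62 m/s² × 500 m = 2.215×10^6 Pa = 2.215 MPa
eclogite: 3309 kg/m³ × 1.62 m/s² × 16450 m = 8.818×10^7 Pa = 88.18 MPa
Total = 1.174 + 28.03 + 58.64 + 2.215 + 88.18 = 178.24 MPa

180 MPa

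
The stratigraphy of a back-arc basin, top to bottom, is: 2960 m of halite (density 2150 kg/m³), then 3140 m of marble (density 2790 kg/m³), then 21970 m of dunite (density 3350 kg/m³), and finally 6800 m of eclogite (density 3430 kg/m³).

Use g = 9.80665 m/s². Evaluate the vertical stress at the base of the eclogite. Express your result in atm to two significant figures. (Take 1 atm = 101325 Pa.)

halite: 2150 kg/m³ × 9.80665 m/s² × 2960 m = 6.241×10^7 Pa = 615.9 atm
marble: 2790 kg/m³ × 9.80665 m/s² × 3140 m = 8.591×10^7 Pa = 847.9 atm
dunite: 3350 kg/m³ × 9.80665 m/s² × 21970 m = 7.218×10^8 Pa = 7123 atm
eclogite: 3430 kg/m³ × 9.80665 m/s² × 6800 m = 2.287×10^8 Pa = 2257 atm
Total = 615.9 + 847.9 + 7123 + 2257 = 10844 atm

11000 atm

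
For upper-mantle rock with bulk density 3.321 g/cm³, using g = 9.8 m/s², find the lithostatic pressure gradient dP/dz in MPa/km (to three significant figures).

dP/dz = ρg = 3321 kg/m³ × 9.8 m/s² = 32546 Pa/m
= 32546 Pa/m × (1 MPa/km / 1000.0 Pa/m) = 32.546 MPa/km

32.5 MPa/km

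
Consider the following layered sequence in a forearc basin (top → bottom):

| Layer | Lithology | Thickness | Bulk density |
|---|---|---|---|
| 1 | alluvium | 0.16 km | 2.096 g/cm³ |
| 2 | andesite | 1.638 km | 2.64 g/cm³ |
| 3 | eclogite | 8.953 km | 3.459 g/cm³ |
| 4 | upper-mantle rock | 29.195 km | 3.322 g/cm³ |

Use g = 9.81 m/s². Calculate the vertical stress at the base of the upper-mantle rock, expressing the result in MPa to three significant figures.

1300 MPa

alluvium: 2096 kg/m³ × 9.81 m/s² × 160 m = 3.290×10^6 Pa = 3.290 MPa
andesite: 2640 kg/m³ × 9.81 m/s² × 1638 m = 4.242×10^7 Pa = 42.42 MPa
eclogite: 3459 kg/m³ × 9.81 m/s² × 8953 m = 3.038×10^8 Pa = 303.8 MPa
upper-mantle rock: 3322 kg/m³ × 9.81 m/s² × 29195 m = 9.514×10^8 Pa = 951.4 MPa
Total = 3.290 + 42.42 + 303.8 + 951.4 = 1300.9 MPa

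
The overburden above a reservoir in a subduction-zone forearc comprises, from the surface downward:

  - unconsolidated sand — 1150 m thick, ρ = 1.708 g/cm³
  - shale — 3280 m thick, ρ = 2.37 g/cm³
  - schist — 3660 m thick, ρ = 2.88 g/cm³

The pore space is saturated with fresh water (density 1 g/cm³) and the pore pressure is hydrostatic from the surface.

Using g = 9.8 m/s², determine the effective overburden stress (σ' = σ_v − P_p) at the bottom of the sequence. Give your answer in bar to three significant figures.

Overburden (lithostatic) stress σ_v:
unconsolidated sand: 1708 kg/m³ × 9.8 m/s² × 1150 m = 1.925×10^7 Pa = 19.25 MPa
shale: 2370 kg/m³ × 9.8 m/s² × 3280 m = 7.618×10^7 Pa = 76.18 MPa
schist: 2880 kg/m³ × 9.8 m/s² × 3660 m = 1.033×10^8 Pa = 103.3 MPa
Total = 19.25 + 76.18 + 103.3 = 198.73 MPa
Pore pressure P_p = 1000 kg/m³ × 9.8 m/s² × 8090 m = 7.928×10^7 Pa = 79.28 MPa
Effective stress σ' = σ_v − P_p = 198.7 − 79.28 = 119.45 MPa = 1194.5 bar

1190 bar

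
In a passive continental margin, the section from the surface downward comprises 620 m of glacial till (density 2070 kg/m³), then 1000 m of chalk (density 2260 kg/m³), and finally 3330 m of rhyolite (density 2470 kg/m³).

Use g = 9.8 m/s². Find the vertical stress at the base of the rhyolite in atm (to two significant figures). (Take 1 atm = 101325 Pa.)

glacial till: 2070 kg/m³ × 9.8 m/s² × 620 m = 1.258×10^7 Pa = 124.1 atm
chalk: 2260 kg/m³ × 9.8 m/s² × 1000 m = 2.215×10^7 Pa = 218.6 atm
rhyolite: 2470 kg/m³ × 9.8 m/s² × 3330 m = 8.061×10^7 Pa = 795.5 atm
Total = 124.1 + 218.6 + 795.5 = 1138.2 atm

1100 atm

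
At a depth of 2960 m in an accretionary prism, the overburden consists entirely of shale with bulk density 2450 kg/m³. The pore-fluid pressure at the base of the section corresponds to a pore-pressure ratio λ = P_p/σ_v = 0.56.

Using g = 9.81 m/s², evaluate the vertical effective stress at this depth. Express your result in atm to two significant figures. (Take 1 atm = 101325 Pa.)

310 atm

Overburden (lithostatic) stress σ_v:
shale: 2450 kg/m³ × 9.81 m/s² × 2960 m = 7.114×10^7 Pa = 71.14 MPa
Pore pressure P_p = λ·σ_v = 0.56 × 71.14 MPa = 39.84 MPa
Effective stress σ' = σ_v − P_p = 71.14 − 39.84 = 31.303 MPa = 308.93 atm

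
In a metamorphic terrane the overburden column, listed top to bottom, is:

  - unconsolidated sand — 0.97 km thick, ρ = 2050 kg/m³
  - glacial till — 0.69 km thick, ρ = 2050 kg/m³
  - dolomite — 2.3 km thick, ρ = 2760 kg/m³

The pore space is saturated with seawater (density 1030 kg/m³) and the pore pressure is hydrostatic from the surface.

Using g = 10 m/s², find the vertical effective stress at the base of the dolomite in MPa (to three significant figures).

Overburden (lithostatic) stress σ_v:
unconsolidated sand: 2050 kg/m³ × 10 m/s² × 970 m = 1.988×10^7 Pa = 19.89 MPa
glacial till: 2050 kg/m³ × 10 m/s² × 690 m = 1.415×10^7 Pa = 14.14 MPa
dolomite: 2760 kg/m³ × 10 m/s² × 2300 m = 6.348×10^7 Pa = 63.48 MPa
Total = 19.89 + 14.14 + 63.48 = 97.510 MPa
Pore pressure P_p = 1030 kg/m³ × 10 m/s² × 3960 m = 4.079×10^7 Pa = 40.79 MPa
Effective stress σ' = σ_v − P_p = 97.51 − 40.79 = 56.722 MPa

56.7 MPa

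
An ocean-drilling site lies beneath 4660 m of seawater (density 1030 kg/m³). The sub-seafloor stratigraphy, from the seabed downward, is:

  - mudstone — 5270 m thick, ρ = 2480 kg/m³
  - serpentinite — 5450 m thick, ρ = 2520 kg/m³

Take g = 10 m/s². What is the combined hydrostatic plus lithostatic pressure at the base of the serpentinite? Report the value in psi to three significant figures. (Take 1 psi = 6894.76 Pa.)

seawater: 1030 kg/m³ × 10 m/s² × 4660 m = 4.800×10^7 Pa = 6962 psi
mudstone: 2480 kg/m³ × 10 m/s² × 5270 m = 1.307×10^8 Pa = 18956 psi
serpentinite: 2520 kg/m³ × 10 m/s² × 5450 m = 1.373×10^8 Pa = 19919 psi
Total = 6962 + 18956 + 19919 = 45837 psi

45800 psi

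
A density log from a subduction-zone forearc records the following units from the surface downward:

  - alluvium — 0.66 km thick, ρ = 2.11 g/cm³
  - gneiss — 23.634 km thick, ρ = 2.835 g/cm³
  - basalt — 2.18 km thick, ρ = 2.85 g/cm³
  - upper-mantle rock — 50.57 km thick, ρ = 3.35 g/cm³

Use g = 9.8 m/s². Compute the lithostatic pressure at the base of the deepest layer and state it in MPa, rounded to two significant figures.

2400 MPa

alluvium: 2110 kg/m³ × 9.8 m/s² × 660 m = 1.365×10^7 Pa = 13.65 MPa
gneiss: 2835 kg/m³ × 9.8 m/s² × 23634 m = 6.566×10^8 Pa = 656.6 MPa
basalt: 2850 kg/m³ × 9.8 m/s² × 2180 m = 6.089×10^7 Pa = 60.89 MPa
upper-mantle rock: 3350 kg/m³ × 9.8 m/s² × 50570 m = 1.660×10^9 Pa = 1660 MPa
Total = 13.65 + 656.6 + 60.89 + 1660 = 2391.4 MPa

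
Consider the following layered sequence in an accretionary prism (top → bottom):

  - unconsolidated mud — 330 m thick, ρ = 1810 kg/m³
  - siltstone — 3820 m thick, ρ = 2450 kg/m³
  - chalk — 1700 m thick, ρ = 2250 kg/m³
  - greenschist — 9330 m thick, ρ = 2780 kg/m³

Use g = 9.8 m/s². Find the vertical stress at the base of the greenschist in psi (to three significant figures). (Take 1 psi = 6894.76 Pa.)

unconsolidated mud: 1810 kg/m³ × 9.8 m/s² × 330 m = 5.854×10^6 Pa = 849.0 psi
siltstone: 2450 kg/m³ × 9.8 m/s² × 3820 m = 9.172×10^7 Pa = 13303 psi
chalk: 2250 kg/m³ × 9.8 m/s² × 1700 m = 3.748×10^7 Pa = 5437 psi
greenschist: 2780 kg/m³ × 9.8 m/s² × 9330 m = 2.542×10^8 Pa = 36867 psi
Total = 849.0 + 13303 + 5437 + 36867 = 56455 psi

56500 psi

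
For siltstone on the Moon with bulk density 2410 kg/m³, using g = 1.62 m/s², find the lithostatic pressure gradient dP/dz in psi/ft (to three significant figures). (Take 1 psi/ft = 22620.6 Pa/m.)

dP/dz = ρg = 2410 kg/m³ × 1.62 m/s² = 3904.2 Pa/m
= 3904.2 Pa/m × (1 psi/ft / 22621 Pa/m) = 0.17259 psi/ft

0.173 psi/ft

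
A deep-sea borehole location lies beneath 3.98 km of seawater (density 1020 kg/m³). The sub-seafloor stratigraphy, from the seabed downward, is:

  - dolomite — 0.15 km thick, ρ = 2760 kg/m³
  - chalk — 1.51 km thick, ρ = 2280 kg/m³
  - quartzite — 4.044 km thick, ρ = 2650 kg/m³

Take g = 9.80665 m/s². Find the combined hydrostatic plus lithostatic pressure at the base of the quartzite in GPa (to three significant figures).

seawater: 1020 kg/m³ × 9.80665 m/s² × 3980 m = 3.981×10^7 Pa = 0.03981 GPa
dolomite: 2760 kg/m³ × 9.80665 m/s² × 150 m = 4.060×10^6 Pa = 4.060×10^-3 GPa
chalk: 2280 kg/m³ × 9.80665 m/s² × 1510 m = 3.376×10^7 Pa = 0.03376 GPa
quartzite: 2650 kg/m³ × 9.80665 m/s² × 4044 m = 1.051×10^8 Pa = 0.1051 GPa
Total = 0.03981 + 4.060×10^-3 + 0.03376 + 0.1051 = 0.18273 GPa

0.183 GPa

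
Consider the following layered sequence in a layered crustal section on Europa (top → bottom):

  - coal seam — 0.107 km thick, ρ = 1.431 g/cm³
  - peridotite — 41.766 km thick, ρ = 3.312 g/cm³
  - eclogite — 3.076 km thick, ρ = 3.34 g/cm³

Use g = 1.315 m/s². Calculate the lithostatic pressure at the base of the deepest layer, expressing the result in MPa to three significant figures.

coal seam: 1431 kg/m³ × 1.315 m/s² × 107 m = 2.013×10^5 Pa = 0.2013 MPa
peridotite: 3312 kg/m³ × 1.315 m/s² × 41766 m = 1.819×10^8 Pa = 181.9 MPa
eclogite: 3340 kg/m³ × 1.315 m/s² × 3076 m = 1.351×10^7 Pa = 13.51 MPa
Total = 0.2013 + 181.9 + 13.51 = 195.61 MPa

196 MPa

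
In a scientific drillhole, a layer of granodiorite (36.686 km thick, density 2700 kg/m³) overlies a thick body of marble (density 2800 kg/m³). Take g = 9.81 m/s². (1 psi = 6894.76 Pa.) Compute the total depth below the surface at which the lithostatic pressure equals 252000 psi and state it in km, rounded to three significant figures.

64.6 km

Pressure at base of upper layers: 2700×9.81×36686 = 9.717×10^8 Pa = 1.409×10^5 psi
Remaining pressure to be supplied by marble: 1.737×10^9 − 9.717×10^8 = 7.658×10^8 Pa
Additional depth in marble = 7.658×10^8 Pa / (2800 kg/m³ × 9.81 m/s²) = 27879 m
Total depth = 36686 m + 27879 m = 64565 m
= 64.565 km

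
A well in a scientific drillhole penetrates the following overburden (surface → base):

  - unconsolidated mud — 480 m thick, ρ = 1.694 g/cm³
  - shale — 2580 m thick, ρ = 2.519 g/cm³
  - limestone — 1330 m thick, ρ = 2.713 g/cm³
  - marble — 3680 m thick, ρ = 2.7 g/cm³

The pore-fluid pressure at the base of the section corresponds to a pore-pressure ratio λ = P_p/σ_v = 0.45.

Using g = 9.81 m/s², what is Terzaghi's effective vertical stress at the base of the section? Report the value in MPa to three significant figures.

113 MPa

Overburden (lithostatic) stress σ_v:
unconsolidated mud: 1694 kg/m³ × 9.81 m/s² × 480 m = 7.977×10^6 Pa = 7.977 MPa
shale: 2519 kg/m³ × 9.81 m/s² × 2580 m = 6.376×10^7 Pa = 63.76 MPa
limestone: 2713 kg/m³ × 9.81 m/s² × 1330 m = 3.540×10^7 Pa = 35.40 MPa
marble: 2700 kg/m³ × 9.81 m/s² × 3680 m = 9.747×10^7 Pa = 97.47 MPa
Total = 7.977 + 63.76 + 35.40 + 97.47 = 204.60 MPa
Pore pressure P_p = λ·σ_v = 0.45 × 204.6 MPa = 92.07 MPa
Effective stress σ' = σ_v − P_p = 204.6 − 92.07 = 112.53 MPa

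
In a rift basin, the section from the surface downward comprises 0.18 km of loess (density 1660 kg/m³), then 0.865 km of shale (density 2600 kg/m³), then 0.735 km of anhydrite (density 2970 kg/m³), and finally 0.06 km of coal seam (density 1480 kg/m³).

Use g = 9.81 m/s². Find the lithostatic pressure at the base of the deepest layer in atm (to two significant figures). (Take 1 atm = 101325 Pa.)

loess: 1660 kg/m³ × 9.81 m/s² × 180 m = 2.931×10^6 Pa = 28.93 atm
shale: 2600 kg/m³ × 9.81 m/s² × 865 m = 2.206×10^7 Pa = 217.7 atm
anhydrite: 2970 kg/m³ × 9.81 m/s² × 735 m = 2.141×10^7 Pa = 211.3 atm
coal seam: 1480 kg/m³ × 9.81 m/s² × 60 m = 8.711×10^5 Pa = 8.597 atm
Total = 28.93 + 217.7 + 211.3 + 8.597 = 466.62 atm

470 atm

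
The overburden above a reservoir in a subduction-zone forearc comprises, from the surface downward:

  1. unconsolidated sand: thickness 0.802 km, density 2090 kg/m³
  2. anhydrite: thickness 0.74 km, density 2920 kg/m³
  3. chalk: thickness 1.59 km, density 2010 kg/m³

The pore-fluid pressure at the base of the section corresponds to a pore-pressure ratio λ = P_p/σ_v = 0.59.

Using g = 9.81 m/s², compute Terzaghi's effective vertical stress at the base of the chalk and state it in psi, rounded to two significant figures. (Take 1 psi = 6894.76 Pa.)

Overburden (lithostatic) stress σ_v:
unconsolidated sand: 2090 kg/m³ × 9.81 m/s² × 802 m = 1.644×10^7 Pa = 16.44 MPa
anhydrite: 2920 kg/m³ × 9.81 m/s² × 740 m = 2.120×10^7 Pa = 21.20 MPa
chalk: 2010 kg/m³ × 9.81 m/s² × 1590 m = 3.135×10^7 Pa = 31.35 MPa
Total = 16.44 + 21.20 + 31.35 = 68.993 MPa
Pore pressure P_p = λ·σ_v = 0.59 × 68.99 MPa = 40.71 MPa
Effective stress σ' = σ_v − P_p = 68.99 − 40.71 = 28.287 MPa = 4102.7 psi

4100 psi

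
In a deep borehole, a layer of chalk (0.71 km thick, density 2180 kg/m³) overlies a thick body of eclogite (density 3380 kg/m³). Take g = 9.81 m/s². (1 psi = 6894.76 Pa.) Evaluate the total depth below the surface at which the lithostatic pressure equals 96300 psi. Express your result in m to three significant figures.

Pressure at base of upper layers: 2180×9.81×710 = 1.518×10^7 Pa = 2202 psi
Remaining pressure to be supplied by eclogite: 6.640×10^8 − 1.518×10^7 = 6.488×10^8 Pa
Additional depth in eclogite = 6.488×10^8 Pa / (3380 kg/m³ × 9.81 m/s²) = 19566 m
Total depth = 710 m + 19566 m = 20276 m

20300 m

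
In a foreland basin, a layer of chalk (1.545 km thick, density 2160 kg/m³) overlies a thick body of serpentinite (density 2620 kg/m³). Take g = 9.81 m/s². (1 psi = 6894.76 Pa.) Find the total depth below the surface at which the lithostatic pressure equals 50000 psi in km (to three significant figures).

13.7 km

Pressure at base of upper layers: 2160×9.81×1545 = 3.274×10^7 Pa = 4748 psi
Remaining pressure to be supplied by serpentinite: 3.447×10^8 − 3.274×10^7 = 3.120×10^8 Pa
Additional depth in serpentinite = 3.120×10^8 Pa / (2620 kg/m³ × 9.81 m/s²) = 12139 m
Total depth = 1545 m + 12139 m = 13684 m
= 13.684 km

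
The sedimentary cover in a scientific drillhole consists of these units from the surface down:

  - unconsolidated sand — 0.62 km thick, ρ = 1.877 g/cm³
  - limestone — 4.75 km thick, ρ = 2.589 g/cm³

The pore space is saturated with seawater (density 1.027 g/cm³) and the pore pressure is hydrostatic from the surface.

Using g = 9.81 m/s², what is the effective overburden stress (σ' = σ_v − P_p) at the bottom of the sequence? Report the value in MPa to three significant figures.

Overburden (lithostatic) stress σ_v:
unconsolidated sand: 1877 kg/m³ × 9.81 m/s² × 620 m = 1.142×10^7 Pa = 11.42 MPa
limestone: 2589 kg/m³ × 9.81 m/s² × 4750 m = 1.206×10^8 Pa = 120.6 MPa
Total = 11.42 + 120.6 = 132.06 MPa
Pore pressure P_p = 1027 kg/m³ × 9.81 m/s² × 5370 m = 5.410×10^7 Pa = 54.10 MPa
Effective stress σ' = σ_v − P_p = 132.1 − 54.10 = 77.955 MPa

78.0 MPa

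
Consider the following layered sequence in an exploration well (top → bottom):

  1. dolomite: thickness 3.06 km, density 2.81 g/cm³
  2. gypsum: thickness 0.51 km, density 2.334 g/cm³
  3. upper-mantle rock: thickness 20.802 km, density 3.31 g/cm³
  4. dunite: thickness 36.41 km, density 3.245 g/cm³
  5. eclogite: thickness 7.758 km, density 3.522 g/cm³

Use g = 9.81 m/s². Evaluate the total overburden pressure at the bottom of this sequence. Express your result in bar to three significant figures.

22000 bar

dolomite: 2810 kg/m³ × 9.81 m/s² × 3060 m = 8.435×10^7 Pa = 843.5 bar
gypsum: 2334 kg/m³ × 9.81 m/s² × 510 m = 1.168×10^7 Pa = 116.8 bar
upper-mantle rock: 3310 kg/m³ × 9.81 m/s² × 20802 m = 6.755×10^8 Pa = 6755 bar
dunite: 3245 kg/m³ × 9.81 m/s² × 36410 m = 1.159×10^9 Pa = 11591 bar
eclogite: 3522 kg/m³ × 9.81 m/s² × 7758 m = 2.680×10^8 Pa = 2680 bar
Total = 843.5 + 116.8 + 6755 + 11591 + 2680 = 21986 bar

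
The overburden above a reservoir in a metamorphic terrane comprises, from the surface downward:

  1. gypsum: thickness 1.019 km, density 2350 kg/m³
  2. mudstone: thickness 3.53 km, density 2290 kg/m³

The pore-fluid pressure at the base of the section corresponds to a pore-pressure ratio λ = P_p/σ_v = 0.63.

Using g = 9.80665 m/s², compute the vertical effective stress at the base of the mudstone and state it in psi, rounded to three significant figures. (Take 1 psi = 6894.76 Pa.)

5510 psi

Overburden (lithostatic) stress σ_v:
gypsum: 2350 kg/m³ × 9.80665 m/s² × 1019 m = 2.348×10^7 Pa = 23.48 MPa
mudstone: 2290 kg/m³ × 9.80665 m/s² × 3530 m = 7.927×10^7 Pa = 79.27 MPa
Total = 23.48 + 79.27 = 102.76 MPa
Pore pressure P_p = λ·σ_v = 0.63 × 102.8 MPa = 64.74 MPa
Effective stress σ' = σ_v − P_p = 102.8 − 64.74 = 38.020 MPa = 5514.4 psi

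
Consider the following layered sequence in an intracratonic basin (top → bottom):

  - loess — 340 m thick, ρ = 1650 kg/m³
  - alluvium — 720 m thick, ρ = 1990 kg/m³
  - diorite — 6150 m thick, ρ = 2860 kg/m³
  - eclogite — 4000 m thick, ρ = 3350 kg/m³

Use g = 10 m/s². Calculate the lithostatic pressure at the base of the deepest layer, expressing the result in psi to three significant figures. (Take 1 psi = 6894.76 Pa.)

47800 psi

loess: 1650 kg/m³ × 10 m/s² × 340 m = 5.610×10^6 Pa = 813.7 psi
alluvium: 1990 kg/m³ × 10 m/s² × 720 m = 1.433×10^7 Pa = 2078 psi
diorite: 2860 kg/m³ × 10 m/s² × 6150 m = 1.759×10^8 Pa = 25511 psi
eclogite: 3350 kg/m³ × 10 m/s² × 4000 m = 1.340×10^8 Pa = 19435 psi
Total = 813.7 + 2078 + 25511 + 19435 = 47838 psi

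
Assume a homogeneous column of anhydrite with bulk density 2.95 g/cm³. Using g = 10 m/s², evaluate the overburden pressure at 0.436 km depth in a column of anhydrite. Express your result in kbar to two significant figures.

0.13 kbar

anhydrite: 2950 kg/m³ × 10 m/s² × 436 m = 1.286×10^7 Pa = 0.1286 kbar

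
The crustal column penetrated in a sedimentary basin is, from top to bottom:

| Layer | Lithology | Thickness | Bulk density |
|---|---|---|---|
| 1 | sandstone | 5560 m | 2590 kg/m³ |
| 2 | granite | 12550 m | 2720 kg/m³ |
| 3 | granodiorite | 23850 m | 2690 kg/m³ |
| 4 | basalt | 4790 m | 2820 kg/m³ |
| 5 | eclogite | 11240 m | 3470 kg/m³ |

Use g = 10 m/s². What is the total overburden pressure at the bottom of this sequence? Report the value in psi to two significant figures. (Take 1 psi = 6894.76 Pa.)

sandstone: 2590 kg/m³ × 10 m/s² × 5560 m = 1.440×10^8 Pa = 20886 psi
granite: 2720 kg/m³ × 10 m/s² × 12550 m = 3.414×10^8 Pa = 49510 psi
granodiorite: 2690 kg/m³ × 10 m/s² × 23850 m = 6.416×10^8 Pa = 93051 psi
basalt: 2820 kg/m³ × 10 m/s² × 4790 m = 1.351×10^8 Pa = 19591 psi
eclogite: 3470 kg/m³ × 10 m/s² × 11240 m = 3.900×10^8 Pa = 56569 psi
Total = 20886 + 49510 + 93051 + 19591 + 56569 = 2.3961×10^5 psi

240000 psi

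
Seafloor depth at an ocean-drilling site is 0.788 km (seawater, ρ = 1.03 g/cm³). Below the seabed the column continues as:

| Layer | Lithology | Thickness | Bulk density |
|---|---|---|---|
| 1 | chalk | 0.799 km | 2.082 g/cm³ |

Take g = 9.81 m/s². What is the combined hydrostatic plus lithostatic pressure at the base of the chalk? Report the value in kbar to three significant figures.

0.243 kbar

seawater: 1030 kg/m³ × 9.81 m/s² × 788 m = 7.962×10^6 Pa = 0.07962 kbar
chalk: 2082 kg/m³ × 9.81 m/s² × 799 m = 1.632×10^7 Pa = 0.1632 kbar
Total = 0.07962 + 0.1632 = 0.24281 kbar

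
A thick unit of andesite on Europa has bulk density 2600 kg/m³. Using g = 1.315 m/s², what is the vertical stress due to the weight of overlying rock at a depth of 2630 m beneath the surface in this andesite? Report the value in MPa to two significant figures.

9.0 MPa

andesite: 2600 kg/m³ × 1.315 m/s² × 2630 m = 8.992×10^6 Pa = 8.992 MPa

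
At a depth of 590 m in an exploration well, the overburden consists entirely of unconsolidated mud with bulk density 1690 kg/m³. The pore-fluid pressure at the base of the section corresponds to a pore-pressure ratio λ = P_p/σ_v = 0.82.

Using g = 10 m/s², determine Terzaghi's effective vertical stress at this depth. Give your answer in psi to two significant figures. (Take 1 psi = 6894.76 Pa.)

Overburden (lithostatic) stress σ_v:
unconsolidated mud: 1690 kg/m³ × 10 m/s² × 590 m = 9.971×10^6 Pa = 9.971 MPa
Pore pressure P_p = λ·σ_v = 0.82 × 9.971 MPa = 8.176 MPa
Effective stress σ' = σ_v − P_p = 9.971 − 8.176 = 1.7948 MPa = 260.31 psi

260 psi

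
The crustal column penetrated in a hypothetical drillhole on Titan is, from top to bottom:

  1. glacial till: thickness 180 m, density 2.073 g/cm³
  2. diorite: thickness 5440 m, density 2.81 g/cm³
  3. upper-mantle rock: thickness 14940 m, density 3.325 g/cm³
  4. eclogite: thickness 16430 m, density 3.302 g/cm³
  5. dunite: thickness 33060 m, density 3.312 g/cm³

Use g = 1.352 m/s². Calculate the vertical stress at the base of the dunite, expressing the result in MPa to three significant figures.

310 MPa

glacial till: 2073 kg/m³ × 1.352 m/s² × 180 m = 5.045×10^5 Pa = 0.5045 MPa
diorite: 2810 kg/m³ × 1.352 m/s² × 5440 m = 2.067×10^7 Pa = 20.67 MPa
upper-mantle rock: 3325 kg/m³ × 1.352 m/s² × 14940 m = 6.716×10^7 Pa = 67.16 MPa
eclogite: 3302 kg/m³ × 1.352 m/s² × 16430 m = 7.335×10^7 Pa = 73.35 MPa
dunite: 3312 kg/m³ × 1.352 m/s² × 33060 m = 1.480×10^8 Pa = 148.0 MPa
Total = 0.5045 + 20.67 + 67.16 + 73.35 + 148.0 = 309.72 MPa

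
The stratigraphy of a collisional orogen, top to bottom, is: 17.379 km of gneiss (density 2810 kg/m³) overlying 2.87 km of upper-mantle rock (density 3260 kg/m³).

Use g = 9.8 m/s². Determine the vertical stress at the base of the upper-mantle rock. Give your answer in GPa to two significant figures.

gneiss: 2810 kg/m³ × 9.8 m/s² × 17379 m = 4.786×10^8 Pa = 0.4786 GPa
upper-mantle rock: 3260 kg/m³ × 9.8 m/s² × 2870 m = 9.169×10^7 Pa = 0.09169 GPa
Total = 0.4786 + 0.09169 = 0.57027 GPa

0.57 GPa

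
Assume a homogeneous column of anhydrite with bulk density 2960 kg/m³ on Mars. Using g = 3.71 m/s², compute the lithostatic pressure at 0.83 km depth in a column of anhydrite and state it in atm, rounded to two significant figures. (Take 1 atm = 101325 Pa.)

anhydrite: 2960 kg/m³ × 3.71 m/s² × 830 m = 9.115×10^6 Pa = 89.96 atm

90 atm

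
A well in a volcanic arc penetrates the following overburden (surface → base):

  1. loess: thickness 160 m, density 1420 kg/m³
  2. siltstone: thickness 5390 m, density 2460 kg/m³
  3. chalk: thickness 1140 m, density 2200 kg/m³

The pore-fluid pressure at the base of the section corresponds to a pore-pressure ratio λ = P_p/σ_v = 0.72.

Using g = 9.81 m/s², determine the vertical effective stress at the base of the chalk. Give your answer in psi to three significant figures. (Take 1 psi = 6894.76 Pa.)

Overburden (lithostatic) stress σ_v:
loess: 1420 kg/m³ × 9.81 m/s² × 160 m = 2.229×10^6 Pa = 2.229 MPa
siltstone: 2460 kg/m³ × 9.81 m/s² × 5390 m = 1.301×10^8 Pa = 130.1 MPa
chalk: 2200 kg/m³ × 9.81 m/s² × 1140 m = 2.460×10^7 Pa = 24.60 MPa
Total = 2.229 + 130.1 + 24.60 = 156.91 MPa
Pore pressure P_p = λ·σ_v = 0.72 × 156.9 MPa = 113.0 MPa
Effective stress σ' = σ_v − P_p = 156.9 − 113.0 = 43.934 MPa = 6372.1 psi

6370 psi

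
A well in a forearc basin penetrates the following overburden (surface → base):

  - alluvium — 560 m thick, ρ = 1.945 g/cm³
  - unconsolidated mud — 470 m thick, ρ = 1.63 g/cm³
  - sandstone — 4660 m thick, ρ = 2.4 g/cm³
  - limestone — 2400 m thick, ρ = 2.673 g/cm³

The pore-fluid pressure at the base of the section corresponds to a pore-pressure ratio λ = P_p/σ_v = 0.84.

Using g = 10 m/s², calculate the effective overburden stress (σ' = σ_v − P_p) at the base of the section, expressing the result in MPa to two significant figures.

Overburden (lithostatic) stress σ_v:
alluvium: 1945 kg/m³ × 10 m/s² × 560 m = 1.089×10^7 Pa = 10.89 MPa
unconsolidated mud: 1630 kg/m³ × 10 m/s² × 470 m = 7.661×10^6 Pa = 7.661 MPa
sandstone: 2400 kg/m³ × 10 m/s² × 4660 m = 1.118×10^8 Pa = 111.8 MPa
limestone: 2673 kg/m³ × 10 m/s² × 2400 m = 6.415×10^7 Pa = 64.15 MPa
Total = 10.89 + 7.661 + 111.8 + 64.15 = 194.55 MPa
Pore pressure P_p = λ·σ_v = 0.84 × 194.5 MPa = 163.4 MPa
Effective stress σ' = σ_v − P_p = 194.5 − 163.4 = 31.127 MPa

31 MPa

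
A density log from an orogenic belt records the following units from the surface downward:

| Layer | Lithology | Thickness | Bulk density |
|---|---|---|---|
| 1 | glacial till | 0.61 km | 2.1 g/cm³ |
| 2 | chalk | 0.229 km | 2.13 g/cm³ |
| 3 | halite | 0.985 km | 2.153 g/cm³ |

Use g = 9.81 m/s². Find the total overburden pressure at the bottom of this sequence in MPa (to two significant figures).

38 MPa

glacial till: 2100 kg/m³ × 9.81 m/s² × 610 m = 1.257×10^7 Pa = 12.57 MPa
chalk: 2130 kg/m³ × 9.81 m/s² × 229 m = 4.785×10^6 Pa = 4.785 MPa
halite: 2153 kg/m³ × 9.81 m/s² × 985 m = 2.080×10^7 Pa = 20.80 MPa
Total = 12.57 + 4.785 + 20.80 = 38.156 MPa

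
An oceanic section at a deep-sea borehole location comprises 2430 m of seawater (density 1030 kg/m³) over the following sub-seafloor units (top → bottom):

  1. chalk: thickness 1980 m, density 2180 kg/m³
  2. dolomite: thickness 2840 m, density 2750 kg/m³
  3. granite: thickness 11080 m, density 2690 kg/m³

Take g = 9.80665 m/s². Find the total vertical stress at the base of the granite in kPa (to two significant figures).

seawater: 1030 kg/m³ × 9.80665 m/s² × 2430 m = 2.455×10^7 Pa = 24545 kPa
chalk: 2180 kg/m³ × 9.80665 m/s² × 1980 m = 4.233×10^7 Pa = 42329 kPa
dolomite: 2750 kg/m³ × 9.80665 m/s² × 2840 m = 7.659×10^7 Pa = 76590 kPa
granite: 2690 kg/m³ × 9.80665 m/s² × 11080 m = 2.923×10^8 Pa = 2.923×10^5 kPa
Total = 24545 + 42329 + 76590 + 2.923×10^5 = 4.3575×10^5 kPa

440000 kPa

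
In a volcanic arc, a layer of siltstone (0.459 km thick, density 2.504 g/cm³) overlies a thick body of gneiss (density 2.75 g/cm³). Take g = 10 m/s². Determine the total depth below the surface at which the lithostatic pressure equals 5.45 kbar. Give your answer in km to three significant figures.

19.9 km

Pressure at base of upper layers: 2504×10×459 = 1.149×10^7 Pa = 0.1149 kbar
Remaining pressure to be supplied by gneiss: 5.450×10^8 − 1.149×10^7 = 5.335×10^8 Pa
Additional depth in gneiss = 5.335×10^8 Pa / (2750 kg/m³ × 10 m/s²) = 19400 m
Total depth = 459 m + 19400 m = 19859 m
= 19.859 km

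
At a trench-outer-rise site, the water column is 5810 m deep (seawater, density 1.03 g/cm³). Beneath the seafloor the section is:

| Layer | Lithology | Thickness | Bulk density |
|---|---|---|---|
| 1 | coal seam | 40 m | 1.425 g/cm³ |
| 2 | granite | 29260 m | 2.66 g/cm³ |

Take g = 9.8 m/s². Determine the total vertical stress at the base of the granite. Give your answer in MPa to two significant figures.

seawater: 1030 kg/m³ × 9.8 m/s² × 5810 m = 5.865×10^7 Pa = 58.65 MPa
coal seam: 1425 kg/m³ × 9.8 m/s² × 40 m = 5.586×10^5 Pa = 0.5586 MPa
granite: 2660 kg/m³ × 9.8 m/s² × 29260 m = 7.627×10^8 Pa = 762.7 MPa
Total = 58.65 + 0.5586 + 762.7 = 821.95 MPa

820 MPa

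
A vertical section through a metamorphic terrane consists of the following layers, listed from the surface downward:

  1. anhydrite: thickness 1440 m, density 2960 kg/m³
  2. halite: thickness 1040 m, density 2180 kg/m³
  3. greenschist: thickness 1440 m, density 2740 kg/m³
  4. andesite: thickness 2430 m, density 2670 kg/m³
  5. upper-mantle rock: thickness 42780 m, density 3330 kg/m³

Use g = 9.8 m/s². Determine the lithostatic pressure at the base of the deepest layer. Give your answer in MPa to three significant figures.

anhydrite: 2960 kg/m³ × 9.8 m/s² × 1440 m = 4.177×10^7 Pa = 41.77 MPa
halite: 2180 kg/m³ × 9.8 m/s² × 1040 m = 2.222×10^7 Pa = 22.22 MPa
greenschist: 2740 kg/m³ × 9.8 m/s² × 1440 m = 3.867×10^7 Pa = 38.67 MPa
andesite: 2670 kg/m³ × 9.8 m/s² × 2430 m = 6.358×10^7 Pa = 63.58 MPa
upper-mantle rock: 3330 kg/m³ × 9.8 m/s² × 42780 m = 1.396×10^9 Pa = 1396 MPa
Total = 41.77 + 22.22 + 38.67 + 63.58 + 1396 = 1562.3 MPa

1560 MPa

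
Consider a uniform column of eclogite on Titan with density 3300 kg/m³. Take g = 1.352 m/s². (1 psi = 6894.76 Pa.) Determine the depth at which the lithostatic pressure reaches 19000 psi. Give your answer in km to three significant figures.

29.4 km

h = P/(ρg) = 19000 psi / (3300 kg/m³ × 1.352 m/s²) = 1.310×10^8 Pa / 4461.6 Pa/m = 29362 m
= 29.362 km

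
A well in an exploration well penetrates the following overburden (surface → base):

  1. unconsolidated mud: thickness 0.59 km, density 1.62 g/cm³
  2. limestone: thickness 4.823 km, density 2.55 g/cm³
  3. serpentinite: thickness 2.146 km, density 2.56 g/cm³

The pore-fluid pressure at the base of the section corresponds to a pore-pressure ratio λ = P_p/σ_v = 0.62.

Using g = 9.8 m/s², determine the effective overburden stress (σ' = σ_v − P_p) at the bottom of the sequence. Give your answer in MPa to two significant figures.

70 MPa

Overburden (lithostatic) stress σ_v:
unconsolidated mud: 1620 kg/m³ × 9.8 m/s² × 590 m = 9.367×10^6 Pa = 9.367 MPa
limestone: 2550 kg/m³ × 9.8 m/s² × 4823 m = 1.205×10^8 Pa = 120.5 MPa
serpentinite: 2560 kg/m³ × 9.8 m/s² × 2146 m = 5.384×10^7 Pa = 53.84 MPa
Total = 9.367 + 120.5 + 53.84 = 183.73 MPa
Pore pressure P_p = λ·σ_v = 0.62 × 183.7 MPa = 113.9 MPa
Effective stress σ' = σ_v − P_p = 183.7 − 113.9 = 69.818 MPa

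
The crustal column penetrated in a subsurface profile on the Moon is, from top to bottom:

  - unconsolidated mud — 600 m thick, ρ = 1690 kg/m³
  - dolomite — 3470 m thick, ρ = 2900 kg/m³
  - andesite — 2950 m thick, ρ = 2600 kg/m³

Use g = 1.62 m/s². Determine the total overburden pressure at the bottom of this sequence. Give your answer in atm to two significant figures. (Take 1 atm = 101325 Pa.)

unconsolidated mud: 1690 kg/m³ × 1.62 m/s² × 600 m = 1.643×10^6 Pa = 16.21 atm
dolomite: 2900 kg/m³ × 1.62 m/s² × 3470 m = 1.630×10^7 Pa = 160.9 atm
andesite: 2600 kg/m³ × 1.62 m/s² × 2950 m = 1.243×10^7 Pa = 122.6 atm
Total = 16.21 + 160.9 + 122.6 = 299.73 atm

300 atm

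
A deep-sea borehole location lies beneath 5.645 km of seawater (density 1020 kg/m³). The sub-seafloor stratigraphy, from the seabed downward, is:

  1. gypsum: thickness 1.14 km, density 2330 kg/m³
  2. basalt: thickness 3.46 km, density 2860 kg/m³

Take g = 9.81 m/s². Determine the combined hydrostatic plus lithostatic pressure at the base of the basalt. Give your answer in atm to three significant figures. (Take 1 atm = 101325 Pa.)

1770 atm

seawater: 1020 kg/m³ × 9.81 m/s² × 5645 m = 5.648×10^7 Pa = 557.5 atm
gypsum: 2330 kg/m³ × 9.81 m/s² × 1140 m = 2.606×10^7 Pa = 257.2 atm
basalt: 2860 kg/m³ × 9.81 m/s² × 3460 m = 9.708×10^7 Pa = 958.1 atm
Total = 557.5 + 257.2 + 958.1 = 1772.7 atm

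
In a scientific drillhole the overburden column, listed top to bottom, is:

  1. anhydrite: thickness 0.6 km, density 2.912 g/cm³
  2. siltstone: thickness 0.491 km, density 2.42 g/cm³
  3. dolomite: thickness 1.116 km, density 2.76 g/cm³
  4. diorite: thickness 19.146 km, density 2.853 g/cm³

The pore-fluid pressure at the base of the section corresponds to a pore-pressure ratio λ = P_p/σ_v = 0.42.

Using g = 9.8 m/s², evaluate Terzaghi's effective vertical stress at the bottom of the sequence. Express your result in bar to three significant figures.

Overburden (lithostatic) stress σ_v:
anhydrite: 2912 kg/m³ × 9.8 m/s² × 600 m = 1.712×10^7 Pa = 17.12 MPa
siltstone: 2420 kg/m³ × 9.8 m/s² × 491 m = 1.164×10^7 Pa = 11.64 MPa
dolomite: 2760 kg/m³ × 9.8 m/s² × 1116 m = 3.019×10^7 Pa = 30.19 MPa
diorite: 2853 kg/m³ × 9.8 m/s² × 19146 m = 5.353×10^8 Pa = 535.3 MPa
Total = 17.12 + 11.64 + 30.19 + 535.3 = 594.26 MPa
Pore pressure P_p = λ·σ_v = 0.42 × 594.3 MPa = 249.6 MPa
Effective stress σ' = σ_v − P_p = 594.3 − 249.6 = 344.67 MPa = 3446.7 bar

3450 bar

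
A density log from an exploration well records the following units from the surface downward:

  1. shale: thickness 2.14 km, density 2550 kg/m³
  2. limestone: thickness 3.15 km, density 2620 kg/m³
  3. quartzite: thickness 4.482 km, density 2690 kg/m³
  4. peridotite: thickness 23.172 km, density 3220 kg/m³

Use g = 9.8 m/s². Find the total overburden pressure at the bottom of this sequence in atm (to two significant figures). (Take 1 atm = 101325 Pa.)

shale: 2550 kg/m³ × 9.8 m/s² × 2140 m = 5.348×10^7 Pa = 527.8 atm
limestone: 2620 kg/m³ × 9.8 m/s² × 3150 m = 8.088×10^7 Pa = 798.2 atm
quartzite: 2690 kg/m³ × 9.8 m/s² × 4482 m = 1.182×10^8 Pa = 1166 atm
peridotite: 3220 kg/m³ × 9.8 m/s² × 23172 m = 7.312×10^8 Pa = 7217 atm
Total = 527.8 + 798.2 + 1166 + 7217 = 9708.6 atm

9700 atm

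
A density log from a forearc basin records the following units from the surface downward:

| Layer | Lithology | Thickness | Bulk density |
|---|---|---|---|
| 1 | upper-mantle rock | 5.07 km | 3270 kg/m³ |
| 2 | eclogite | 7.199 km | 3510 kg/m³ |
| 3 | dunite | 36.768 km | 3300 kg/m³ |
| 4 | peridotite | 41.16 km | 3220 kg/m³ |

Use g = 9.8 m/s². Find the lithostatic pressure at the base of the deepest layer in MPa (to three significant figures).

upper-mantle rock: 3270 kg/m³ × 9.8 m/s² × 5070 m = 1.625×10^8 Pa = 162.5 MPa
eclogite: 3510 kg/m³ × 9.8 m/s² × 7199 m = 2.476×10^8 Pa = 247.6 MPa
dunite: 3300 kg/m³ × 9.8 m/s² × 36768 m = 1.189×10^9 Pa = 1189 MPa
peridotite: 3220 kg/m³ × 9.8 m/s² × 41160 m = 1.299×10^9 Pa = 1299 MPa
Total = 162.5 + 247.6 + 1189 + 1299 = 2898.0 MPa

2900 MPa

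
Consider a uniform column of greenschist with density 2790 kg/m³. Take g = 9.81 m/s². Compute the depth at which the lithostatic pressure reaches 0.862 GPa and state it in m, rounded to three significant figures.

h = P/(ρg) = 0.862 GPa / (2790 kg/m³ × 9.81 m/s²) = 8.620×10^8 Pa / 27370 Pa/m = 31494 m

31500 m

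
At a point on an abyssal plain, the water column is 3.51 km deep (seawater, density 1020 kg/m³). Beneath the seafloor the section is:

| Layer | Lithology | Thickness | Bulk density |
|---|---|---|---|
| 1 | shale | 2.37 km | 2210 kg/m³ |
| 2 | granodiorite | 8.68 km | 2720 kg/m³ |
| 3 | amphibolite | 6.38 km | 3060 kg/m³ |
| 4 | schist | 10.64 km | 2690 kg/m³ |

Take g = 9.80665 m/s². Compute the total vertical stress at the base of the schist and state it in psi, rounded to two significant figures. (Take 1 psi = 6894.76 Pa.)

seawater: 1020 kg/m³ × 9.80665 m/s² × 3510 m = 3.511×10^7 Pa = 5092 psi
shale: 2210 kg/m³ × 9.80665 m/s² × 2370 m = 5.136×10^7 Pa = 7450 psi
granodiorite: 2720 kg/m³ × 9.80665 m/s² × 8680 m = 2.315×10^8 Pa = 33581 psi
amphibolite: 3060 kg/m³ × 9.80665 m/s² × 6380 m = 1.915×10^8 Pa = 27768 psi
schist: 2690 kg/m³ × 9.80665 m/s² × 10640 m = 2.807×10^8 Pa = 40709 psi
Total = 5092 + 7450 + 33581 + 27768 + 40709 = 1.1460×10^5 psi

110000 psi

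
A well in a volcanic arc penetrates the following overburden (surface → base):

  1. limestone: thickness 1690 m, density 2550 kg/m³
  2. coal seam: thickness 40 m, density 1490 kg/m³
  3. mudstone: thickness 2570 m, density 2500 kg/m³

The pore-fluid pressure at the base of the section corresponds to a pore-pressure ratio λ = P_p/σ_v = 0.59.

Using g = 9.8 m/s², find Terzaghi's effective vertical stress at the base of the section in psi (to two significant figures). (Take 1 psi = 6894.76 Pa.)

6300 psi

Overburden (lithostatic) stress σ_v:
limestone: 2550 kg/m³ × 9.8 m/s² × 1690 m = 4.223×10^7 Pa = 42.23 MPa
coal seam: 1490 kg/m³ × 9.8 m/s² × 40 m = 5.841×10^5 Pa = 0.5841 MPa
mudstone: 2500 kg/m³ × 9.8 m/s² × 2570 m = 6.296×10^7 Pa = 62.97 MPa
Total = 42.23 + 0.5841 + 62.97 = 105.78 MPa
Pore pressure P_p = λ·σ_v = 0.59 × 105.8 MPa = 62.41 MPa
Effective stress σ' = σ_v − P_p = 105.8 − 62.41 = 43.371 MPa = 6290.4 psi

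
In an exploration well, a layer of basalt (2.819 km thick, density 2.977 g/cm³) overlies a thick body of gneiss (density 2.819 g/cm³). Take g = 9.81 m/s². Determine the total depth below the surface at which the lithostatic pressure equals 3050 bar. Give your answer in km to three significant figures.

Pressure at base of upper layers: 2977×9.81×2819 = 8.233×10^7 Pa = 823.3 bar
Remaining pressure to be supplied by gneiss: 3.050×10^8 − 8.233×10^7 = 2.227×10^8 Pa
Additional depth in gneiss = 2.227×10^8 Pa / (2819 kg/m³ × 9.81 m/s²) = 8052.0 m
Total depth = 2819 m + 8052.0 m = 10871 m
= 10.871 km

10.9 km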